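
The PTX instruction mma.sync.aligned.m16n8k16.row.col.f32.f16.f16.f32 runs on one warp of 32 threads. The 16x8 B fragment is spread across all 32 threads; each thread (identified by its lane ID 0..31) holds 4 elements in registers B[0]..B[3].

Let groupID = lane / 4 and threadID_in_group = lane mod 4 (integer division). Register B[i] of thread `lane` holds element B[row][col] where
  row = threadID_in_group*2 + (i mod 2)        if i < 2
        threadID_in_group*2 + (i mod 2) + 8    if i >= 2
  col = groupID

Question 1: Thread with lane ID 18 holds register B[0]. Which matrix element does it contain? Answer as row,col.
lane 18->18/4=4, 18 mod 4=2
i=0  r:2·2+0+0->4  c:4

4,4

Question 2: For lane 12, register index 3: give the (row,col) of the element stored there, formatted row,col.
12: gid=3,tid=0
[3] (0*2+1+8,3) = (9,3)

9,3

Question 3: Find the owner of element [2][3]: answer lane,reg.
13,0

c=3⇒gr=3  r=2⇒Rb=0,th=1,odd=0
L=3*4+1=13  i=0*2+0=0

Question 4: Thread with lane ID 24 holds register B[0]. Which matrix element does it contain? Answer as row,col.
lane 24: g=6 (24/4), t=0 (24%4)
i=0: r=0*2+0+0=0, c=g=6

0,6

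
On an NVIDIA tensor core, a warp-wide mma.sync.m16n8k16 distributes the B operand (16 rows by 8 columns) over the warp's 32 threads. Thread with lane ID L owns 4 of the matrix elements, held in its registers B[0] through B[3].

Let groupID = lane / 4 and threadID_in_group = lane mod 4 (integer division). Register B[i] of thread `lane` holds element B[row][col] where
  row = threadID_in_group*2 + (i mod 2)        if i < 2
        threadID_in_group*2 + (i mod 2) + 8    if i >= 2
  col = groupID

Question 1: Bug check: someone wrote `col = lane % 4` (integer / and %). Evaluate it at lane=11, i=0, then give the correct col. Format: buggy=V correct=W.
`lane % 4`[11,0]⇒3
L=11⇒gr=11>>2=2, th=11&3=3
[0]⇒row 3·2+0+0=6  col gr=2
col: 3 vs 2

buggy=3 correct=2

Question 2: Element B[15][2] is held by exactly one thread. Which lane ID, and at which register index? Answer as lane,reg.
c: 2->gid=2  r: 15->r8=1,tid=3,i&1=1
L=2*4+3=11  i=1*2+1=3

11,3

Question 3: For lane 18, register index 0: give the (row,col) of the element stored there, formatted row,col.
4,4

lane 18⇒18/4=4, 18 mod 4=2
i=0  r:2·2+0+0⇒4  c:4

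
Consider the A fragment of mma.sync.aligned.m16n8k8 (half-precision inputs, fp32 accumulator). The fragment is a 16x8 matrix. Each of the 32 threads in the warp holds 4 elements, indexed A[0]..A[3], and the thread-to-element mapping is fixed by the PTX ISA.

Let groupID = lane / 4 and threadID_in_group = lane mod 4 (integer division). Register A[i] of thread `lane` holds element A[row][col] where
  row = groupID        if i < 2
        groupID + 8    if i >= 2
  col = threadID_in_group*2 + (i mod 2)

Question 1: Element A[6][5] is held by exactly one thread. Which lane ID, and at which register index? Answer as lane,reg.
26,1

r: 6->gid=6,r8=0  c: 5->tid=2,i&1=1
L=6*4+2=26  i=0*2+1=1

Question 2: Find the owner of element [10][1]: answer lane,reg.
r=10⇒gr=2,Rb=1  c=1⇒th=0,odd=1
L=2*4+0=8  i=1*2+1=3

8,3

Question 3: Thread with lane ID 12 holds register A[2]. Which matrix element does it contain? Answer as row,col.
11,0

L=12→G=12>>2=3, T=12&3=0
[2]→row 3+8=11  col 0·2+0=0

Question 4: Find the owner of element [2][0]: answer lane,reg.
r=2→G=2,rhi=0  c=0→T=0,p=0
L=2*4+0=8  i=0*2+0=0

8,0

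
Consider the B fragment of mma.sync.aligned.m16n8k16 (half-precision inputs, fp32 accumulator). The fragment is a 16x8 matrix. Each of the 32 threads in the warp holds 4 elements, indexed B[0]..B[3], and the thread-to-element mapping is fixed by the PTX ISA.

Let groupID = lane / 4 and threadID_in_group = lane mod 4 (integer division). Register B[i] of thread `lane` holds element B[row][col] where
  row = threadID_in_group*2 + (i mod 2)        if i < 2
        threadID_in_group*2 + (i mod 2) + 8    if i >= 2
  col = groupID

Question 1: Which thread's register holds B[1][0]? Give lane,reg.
c=0→G=0  r=1→rhi=0,T=0,p=1
L=0*4+0=0  i=0*2+1=1

0,1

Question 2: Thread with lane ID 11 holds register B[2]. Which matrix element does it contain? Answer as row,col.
lane 11: g=2 (11/4), t=3 (11%4)
i=2: r=3*2+0+8=14, c=g=2

14,2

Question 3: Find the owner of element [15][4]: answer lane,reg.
c: 4->gid=4  r: 15->r8=1,tid=3,i&1=1
L=4*4+3=19  i=1*2+1=3

19,3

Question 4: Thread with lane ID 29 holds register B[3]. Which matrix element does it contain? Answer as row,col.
11,7

L=29->gid=29>>2=7, tid=29&3=1
[3]->row 1·2+1+8=11  col gid=7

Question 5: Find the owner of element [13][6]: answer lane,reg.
26,3

c:6=>grp=6  r:13=>rB=1,tig=2,lo=1
L=6*4+2=26  i=1*2+1=3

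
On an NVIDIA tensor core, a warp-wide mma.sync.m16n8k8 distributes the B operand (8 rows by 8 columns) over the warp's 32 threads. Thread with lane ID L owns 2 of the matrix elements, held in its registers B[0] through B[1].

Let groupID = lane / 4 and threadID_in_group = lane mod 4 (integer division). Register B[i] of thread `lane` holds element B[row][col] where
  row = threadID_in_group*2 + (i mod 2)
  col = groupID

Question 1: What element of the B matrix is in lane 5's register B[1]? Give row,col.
5: gr=1,th=1
[1] (1*2+1,1) = (3,1)

3,1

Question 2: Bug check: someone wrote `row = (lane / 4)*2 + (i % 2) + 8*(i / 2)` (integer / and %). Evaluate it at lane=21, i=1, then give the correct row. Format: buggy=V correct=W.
buggy=11 correct=3

`(lane / 4)*2 + (i % 2) + 8*(i / 2)`[21,1]->11
21: g=5,t=1
[1] (1*2+1,5) = (3,5)
row: 11 vs 3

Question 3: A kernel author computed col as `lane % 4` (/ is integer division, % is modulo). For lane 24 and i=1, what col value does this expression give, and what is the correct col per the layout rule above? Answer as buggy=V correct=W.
`lane % 4`[24,1]→0
lane 24: G=6 (24/4), T=0 (24%4)
i=1: r=0*2+1=1, c=G=6
col: 0 vs 6

buggy=0 correct=6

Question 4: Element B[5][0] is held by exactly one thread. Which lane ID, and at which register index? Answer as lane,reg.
2,1

c:0=>grp=0  r:5=>tig=2,lo=1
L=0*4+2=2  i=1=1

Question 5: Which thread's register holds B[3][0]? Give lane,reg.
1,1

c=0→G=0  r=3→T=1,p=1
L=0*4+1=1  i=1=1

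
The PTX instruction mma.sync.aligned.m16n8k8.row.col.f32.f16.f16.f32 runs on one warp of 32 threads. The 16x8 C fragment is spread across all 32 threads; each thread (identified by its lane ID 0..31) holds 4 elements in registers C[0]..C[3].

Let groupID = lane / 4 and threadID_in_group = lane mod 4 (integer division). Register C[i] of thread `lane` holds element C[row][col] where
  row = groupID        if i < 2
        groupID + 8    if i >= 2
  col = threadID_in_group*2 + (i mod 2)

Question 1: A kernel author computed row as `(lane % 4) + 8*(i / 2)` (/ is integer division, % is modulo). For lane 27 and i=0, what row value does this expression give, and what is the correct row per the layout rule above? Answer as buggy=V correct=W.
buggy=3 correct=6

`(lane % 4) + 8*(i / 2)`[27,0]->3
L=27->gid=27>>2=6, tid=27&3=3
[0]->row 6+0=6  col 3·2+0=6
row: 3 vs 6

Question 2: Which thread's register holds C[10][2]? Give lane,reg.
r: 10->gid=2,r8=1  c: 2->tid=1,i&1=0
L=2*4+1=9  i=1*2+0=2

9,2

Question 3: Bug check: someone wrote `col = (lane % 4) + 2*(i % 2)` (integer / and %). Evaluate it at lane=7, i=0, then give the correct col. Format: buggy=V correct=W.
buggy=3 correct=6

`(lane % 4) + 2*(i % 2)`[7,0]⇒3
lane 7: gr=1 (7/4), th=3 (7%4)
i=0: r=1+0=1, c=3*2+0=6
col: 3 vs 6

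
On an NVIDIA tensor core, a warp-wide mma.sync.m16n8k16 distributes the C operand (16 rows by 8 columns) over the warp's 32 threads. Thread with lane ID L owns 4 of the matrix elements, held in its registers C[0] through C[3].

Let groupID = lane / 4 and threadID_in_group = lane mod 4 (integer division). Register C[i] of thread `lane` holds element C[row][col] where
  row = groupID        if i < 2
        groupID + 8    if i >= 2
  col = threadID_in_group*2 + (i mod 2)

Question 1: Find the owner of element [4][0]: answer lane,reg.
16,0

r: 4->gid=4,r8=0  c: 0->tid=0,i&1=0
L=4*4+0=16  i=0*2+0=0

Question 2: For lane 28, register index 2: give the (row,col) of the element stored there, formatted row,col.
15,0

lane 28->28/4=7, 28 mod 4=0
i=2  r:7+8->15  c:2·0+0->0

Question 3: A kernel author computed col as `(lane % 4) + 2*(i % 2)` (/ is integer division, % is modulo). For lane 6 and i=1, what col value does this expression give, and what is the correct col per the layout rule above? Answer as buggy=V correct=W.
`(lane % 4) + 2*(i % 2)`[6,1]=>4
6: grp=1,tig=2
[1] (1+0,2*2+1) = (1,5)
col: 4 vs 5

buggy=4 correct=5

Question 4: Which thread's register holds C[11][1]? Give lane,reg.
12,3

r:11=>grp=3,rB=1  c:1=>tig=0,lo=1
L=3*4+0=12  i=1*2+1=3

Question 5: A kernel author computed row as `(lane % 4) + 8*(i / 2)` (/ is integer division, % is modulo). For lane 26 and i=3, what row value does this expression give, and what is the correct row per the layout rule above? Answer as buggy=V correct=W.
buggy=10 correct=14

`(lane % 4) + 8*(i / 2)`[26,3]->10
26: gid=6,tid=2
[3] (6+8,2*2+1) = (14,5)
row: 10 vs 14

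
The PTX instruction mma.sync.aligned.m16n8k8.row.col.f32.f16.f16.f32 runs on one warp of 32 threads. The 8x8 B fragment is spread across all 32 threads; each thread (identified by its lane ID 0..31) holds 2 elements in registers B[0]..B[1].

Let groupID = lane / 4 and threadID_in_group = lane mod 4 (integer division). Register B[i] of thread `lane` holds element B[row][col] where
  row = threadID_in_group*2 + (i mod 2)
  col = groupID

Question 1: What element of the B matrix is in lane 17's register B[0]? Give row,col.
lane 17=>17/4=4, 17 mod 4=1
i=0  r:2·1+0=>2  c:4

2,4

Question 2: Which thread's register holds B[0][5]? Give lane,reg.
c=5⇒gr=5  r=0⇒th=0,odd=0
L=5*4+0=20  i=0=0

20,0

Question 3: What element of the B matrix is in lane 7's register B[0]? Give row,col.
6,1

lane 7→7/4=1, 7 mod 4=3
i=0  r:2·3+0→6  c:1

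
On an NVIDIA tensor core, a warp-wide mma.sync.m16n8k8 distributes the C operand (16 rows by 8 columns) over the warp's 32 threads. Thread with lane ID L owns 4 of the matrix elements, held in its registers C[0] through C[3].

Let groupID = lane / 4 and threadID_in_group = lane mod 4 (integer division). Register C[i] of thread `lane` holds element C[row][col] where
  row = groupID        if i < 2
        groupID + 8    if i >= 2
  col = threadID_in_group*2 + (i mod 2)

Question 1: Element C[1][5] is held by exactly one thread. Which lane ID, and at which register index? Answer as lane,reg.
r=1⇒gr=1,Rb=0  c=5⇒th=2,odd=1
L=1*4+2=6  i=0*2+1=1

6,1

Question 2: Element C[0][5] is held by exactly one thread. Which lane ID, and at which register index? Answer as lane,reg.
2,1

r=0->g=0,rb=0  c=5->t=2,b0=1
L=0*4+2=2  i=0*2+1=1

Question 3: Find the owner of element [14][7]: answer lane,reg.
27,3

r=14⇒gr=6,Rb=1  c=7⇒th=3,odd=1
L=6*4+3=27  i=1*2+1=3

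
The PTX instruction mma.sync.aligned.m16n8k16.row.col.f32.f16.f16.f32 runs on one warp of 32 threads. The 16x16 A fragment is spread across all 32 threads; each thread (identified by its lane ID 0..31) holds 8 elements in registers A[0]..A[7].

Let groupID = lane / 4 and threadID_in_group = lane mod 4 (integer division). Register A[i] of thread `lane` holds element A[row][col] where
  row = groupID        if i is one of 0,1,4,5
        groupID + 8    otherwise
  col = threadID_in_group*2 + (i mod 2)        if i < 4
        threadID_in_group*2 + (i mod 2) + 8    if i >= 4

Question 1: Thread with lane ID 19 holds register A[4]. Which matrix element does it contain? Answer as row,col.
4,14

L=19=>grp=19>>2=4, tig=19&3=3
[4]=>row 4+0=4  col 3·2+0+8=14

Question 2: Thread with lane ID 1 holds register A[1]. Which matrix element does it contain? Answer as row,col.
0,3

L=1=>grp=1>>2=0, tig=1&3=1
[1]=>row 0+0=0  col 1·2+1+0=3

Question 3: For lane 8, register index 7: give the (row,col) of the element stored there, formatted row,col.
8: gr=2,th=0
[7] (2+8,0*2+1+8) = (10,9)

10,9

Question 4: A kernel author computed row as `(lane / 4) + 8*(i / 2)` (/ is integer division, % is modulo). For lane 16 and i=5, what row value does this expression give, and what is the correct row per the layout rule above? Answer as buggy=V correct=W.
`(lane / 4) + 8*(i / 2)`[16,5]->20
L=16->gid=16>>2=4, tid=16&3=0
[5]->row 4+0=4  col 0·2+1+8=9
row: 20 vs 4

buggy=20 correct=4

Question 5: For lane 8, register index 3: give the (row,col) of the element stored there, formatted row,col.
10,1

8: g=2,t=0
[3] (2+8,0*2+1+0) = (10,1)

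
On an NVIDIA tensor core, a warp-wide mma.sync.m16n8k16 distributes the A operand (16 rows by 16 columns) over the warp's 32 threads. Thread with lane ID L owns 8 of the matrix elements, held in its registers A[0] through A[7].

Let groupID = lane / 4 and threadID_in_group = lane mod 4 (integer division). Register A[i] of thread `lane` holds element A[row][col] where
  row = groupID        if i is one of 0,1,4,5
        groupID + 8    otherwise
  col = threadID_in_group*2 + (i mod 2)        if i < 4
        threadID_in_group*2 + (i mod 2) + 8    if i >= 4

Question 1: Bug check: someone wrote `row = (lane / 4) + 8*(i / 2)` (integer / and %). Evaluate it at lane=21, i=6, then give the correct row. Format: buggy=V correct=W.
buggy=29 correct=13

`(lane / 4) + 8*(i / 2)`[21,6]→29
lane 21: G=5 (21/4), T=1 (21%4)
i=6: r=5+8=13, c=1*2+0+8=10
row: 29 vs 13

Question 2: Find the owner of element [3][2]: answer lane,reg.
r:3=>grp=3,rB=0  c:2=>cB=0,tig=1,lo=0
L=3*4+1=13  i=0*4+0*2+0=0

13,0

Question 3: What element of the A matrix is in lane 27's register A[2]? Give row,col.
14,6

27: grp=6,tig=3
[2] (6+8,3*2+0+0) = (14,6)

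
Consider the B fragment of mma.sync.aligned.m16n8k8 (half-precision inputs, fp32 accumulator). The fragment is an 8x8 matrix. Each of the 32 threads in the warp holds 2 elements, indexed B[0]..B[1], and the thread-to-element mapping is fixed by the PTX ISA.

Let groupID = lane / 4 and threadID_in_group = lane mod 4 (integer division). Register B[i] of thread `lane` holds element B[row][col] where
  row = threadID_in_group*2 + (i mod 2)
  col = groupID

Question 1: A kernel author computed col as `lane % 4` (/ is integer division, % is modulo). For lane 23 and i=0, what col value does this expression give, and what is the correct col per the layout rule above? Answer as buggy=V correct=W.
`lane % 4`[23,0]→3
lane 23→23/4=5, 23 mod 4=3
i=0  r:2·3+0→6  c:5
col: 3 vs 5

buggy=3 correct=5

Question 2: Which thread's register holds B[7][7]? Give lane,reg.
31,1

c=7→G=7  r=7→T=3,p=1
L=7*4+3=31  i=1=1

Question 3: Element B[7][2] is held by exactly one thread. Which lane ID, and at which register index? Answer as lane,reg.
11,1

c: 2->gid=2  r: 7->tid=3,i&1=1
L=2*4+3=11  i=1=1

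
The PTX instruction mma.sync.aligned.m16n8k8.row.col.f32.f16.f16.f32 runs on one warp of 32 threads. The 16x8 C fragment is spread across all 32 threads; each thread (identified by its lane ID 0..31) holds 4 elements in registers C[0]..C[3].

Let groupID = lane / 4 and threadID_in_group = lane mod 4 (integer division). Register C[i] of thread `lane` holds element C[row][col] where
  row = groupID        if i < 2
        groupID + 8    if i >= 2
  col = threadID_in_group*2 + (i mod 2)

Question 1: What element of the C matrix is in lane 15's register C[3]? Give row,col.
15: gr=3,th=3
[3] (3+8,3*2+1) = (11,7)

11,7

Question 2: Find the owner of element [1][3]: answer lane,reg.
r=1->g=1,rb=0  c=3->t=1,b0=1
L=1*4+1=5  i=0*2+1=1

5,1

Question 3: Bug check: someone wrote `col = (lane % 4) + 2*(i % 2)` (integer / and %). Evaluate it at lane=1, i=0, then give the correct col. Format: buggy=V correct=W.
buggy=1 correct=2

`(lane % 4) + 2*(i % 2)`[1,0]->1
lane 1->1/4=0, 1 mod 4=1
i=0  r:0+0->0  c:2·1+0->2
col: 1 vs 2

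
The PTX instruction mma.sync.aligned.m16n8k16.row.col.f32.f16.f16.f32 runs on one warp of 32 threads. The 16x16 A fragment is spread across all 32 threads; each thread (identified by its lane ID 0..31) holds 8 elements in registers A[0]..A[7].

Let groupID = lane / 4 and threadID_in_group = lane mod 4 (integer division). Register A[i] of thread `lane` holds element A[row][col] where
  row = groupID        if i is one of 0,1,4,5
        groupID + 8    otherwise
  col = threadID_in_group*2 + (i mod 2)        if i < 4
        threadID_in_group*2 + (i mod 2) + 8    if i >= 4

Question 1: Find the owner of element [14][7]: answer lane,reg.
27,3

r:14=>grp=6,rB=1  c:7=>cB=0,tig=3,lo=1
L=6*4+3=27  i=0*4+1*2+1=3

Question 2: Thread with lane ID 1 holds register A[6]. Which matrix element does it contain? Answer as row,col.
lane 1=>1/4=0, 1 mod 4=1
i=6  r:0+8=>8  c:2·1+0+8=>10

8,10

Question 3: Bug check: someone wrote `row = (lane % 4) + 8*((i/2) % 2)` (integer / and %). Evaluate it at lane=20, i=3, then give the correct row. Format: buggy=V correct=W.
`(lane % 4) + 8*((i/2) % 2)`[20,3]=>8
L=20=>grp=20>>2=5, tig=20&3=0
[3]=>row 5+8=13  col 0·2+1+0=1
row: 8 vs 13

buggy=8 correct=13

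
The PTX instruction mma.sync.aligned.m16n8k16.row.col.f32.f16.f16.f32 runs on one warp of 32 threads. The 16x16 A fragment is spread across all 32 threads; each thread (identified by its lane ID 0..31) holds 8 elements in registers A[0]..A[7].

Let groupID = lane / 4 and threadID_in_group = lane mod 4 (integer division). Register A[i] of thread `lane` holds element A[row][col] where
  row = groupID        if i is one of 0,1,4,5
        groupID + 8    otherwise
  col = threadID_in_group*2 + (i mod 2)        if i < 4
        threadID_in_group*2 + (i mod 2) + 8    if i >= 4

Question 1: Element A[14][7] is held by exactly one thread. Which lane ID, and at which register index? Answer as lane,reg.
r=14→G=6,rhi=1  c=7→chi=0,T=3,p=1
L=6*4+3=27  i=0*4+1*2+1=3

27,3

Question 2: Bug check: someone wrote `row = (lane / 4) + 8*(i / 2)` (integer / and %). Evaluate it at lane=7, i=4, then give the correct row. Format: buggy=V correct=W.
`(lane / 4) + 8*(i / 2)`[7,4]->17
lane 7->7/4=1, 7 mod 4=3
i=4  r:1+0->1  c:2·3+0+8->14
row: 17 vs 1

buggy=17 correct=1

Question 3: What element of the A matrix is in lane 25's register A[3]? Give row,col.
14,3

lane 25: grp=6 (25/4), tig=1 (25%4)
i=3: r=6+8=14, c=1*2+1+0=3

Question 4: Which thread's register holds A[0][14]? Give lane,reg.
3,4

r:0=>grp=0,rB=0  c:14=>cB=1,tig=3,lo=0
L=0*4+3=3  i=1*4+0*2+0=4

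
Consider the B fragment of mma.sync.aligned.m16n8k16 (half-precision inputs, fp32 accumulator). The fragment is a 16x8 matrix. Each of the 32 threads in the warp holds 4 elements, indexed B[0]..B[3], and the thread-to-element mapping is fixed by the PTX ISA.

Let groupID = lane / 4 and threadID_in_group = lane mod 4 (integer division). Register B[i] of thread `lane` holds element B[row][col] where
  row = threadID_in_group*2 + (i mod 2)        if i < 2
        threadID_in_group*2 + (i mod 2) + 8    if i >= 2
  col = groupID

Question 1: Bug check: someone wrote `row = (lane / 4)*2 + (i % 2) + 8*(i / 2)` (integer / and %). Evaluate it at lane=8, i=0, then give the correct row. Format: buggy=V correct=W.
buggy=4 correct=0

`(lane / 4)*2 + (i % 2) + 8*(i / 2)`[8,0]=>4
lane 8=>8/4=2, 8 mod 4=0
i=0  r:2·0+0+0=>0  c:2
row: 4 vs 0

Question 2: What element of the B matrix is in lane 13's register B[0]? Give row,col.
lane 13: gid=3 (13/4), tid=1 (13%4)
i=0: r=1*2+0+0=2, c=gid=3

2,3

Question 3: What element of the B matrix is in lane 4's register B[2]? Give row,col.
8,1

lane 4⇒4/4=1, 4 mod 4=0
i=2  r:2·0+0+8⇒8  c:1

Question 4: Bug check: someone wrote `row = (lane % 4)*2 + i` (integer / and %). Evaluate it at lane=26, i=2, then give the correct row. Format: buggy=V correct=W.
buggy=6 correct=12

`(lane % 4)*2 + i`[26,2]→6
26: G=6,T=2
[2] (2*2+0+8,6) = (12,6)
row: 6 vs 12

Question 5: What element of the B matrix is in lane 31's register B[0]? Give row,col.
6,7

lane 31->31/4=7, 31 mod 4=3
i=0  r:2·3+0+0->6  c:7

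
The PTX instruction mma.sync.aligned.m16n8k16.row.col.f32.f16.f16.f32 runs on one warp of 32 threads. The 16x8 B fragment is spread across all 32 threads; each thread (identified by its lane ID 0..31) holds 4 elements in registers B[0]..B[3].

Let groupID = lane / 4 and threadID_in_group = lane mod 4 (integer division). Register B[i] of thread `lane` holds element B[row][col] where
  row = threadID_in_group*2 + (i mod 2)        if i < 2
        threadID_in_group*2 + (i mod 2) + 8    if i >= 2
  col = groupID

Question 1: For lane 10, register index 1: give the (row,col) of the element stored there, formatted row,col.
lane 10=>10/4=2, 10 mod 4=2
i=1  r:2·2+1+0=>5  c:2

5,2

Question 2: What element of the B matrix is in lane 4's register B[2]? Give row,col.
lane 4→4/4=1, 4 mod 4=0
i=2  r:2·0+0+8→8  c:1

8,1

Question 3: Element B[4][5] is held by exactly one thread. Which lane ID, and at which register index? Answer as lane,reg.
22,0

c: 5->gid=5  r: 4->r8=0,tid=2,i&1=0
L=5*4+2=22  i=0*2+0=0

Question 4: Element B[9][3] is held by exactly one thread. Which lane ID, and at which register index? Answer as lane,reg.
12,3

c=3->g=3  r=9->rb=1,t=0,b0=1
L=3*4+0=12  i=1*2+1=3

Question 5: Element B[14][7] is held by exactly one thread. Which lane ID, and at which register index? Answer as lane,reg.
c:7=>grp=7  r:14=>rB=1,tig=3,lo=0
L=7*4+3=31  i=1*2+0=2

31,2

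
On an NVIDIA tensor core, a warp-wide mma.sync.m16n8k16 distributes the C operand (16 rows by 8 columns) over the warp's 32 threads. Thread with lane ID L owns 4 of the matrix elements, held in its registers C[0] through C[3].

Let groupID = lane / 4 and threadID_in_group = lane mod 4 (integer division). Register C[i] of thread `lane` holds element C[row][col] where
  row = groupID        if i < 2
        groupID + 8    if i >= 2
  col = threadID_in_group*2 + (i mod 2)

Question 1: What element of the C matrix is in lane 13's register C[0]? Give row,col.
3,2

lane 13: grp=3 (13/4), tig=1 (13%4)
i=0: r=3+0=3, c=1*2+0=2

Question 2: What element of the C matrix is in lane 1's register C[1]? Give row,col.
lane 1: G=0 (1/4), T=1 (1%4)
i=1: r=0+0=0, c=1*2+1=3

0,3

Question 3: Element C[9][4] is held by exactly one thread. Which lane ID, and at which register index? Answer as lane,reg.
6,2

r=9⇒gr=1,Rb=1  c=4⇒th=2,odd=0
L=1*4+2=6  i=1*2+0=2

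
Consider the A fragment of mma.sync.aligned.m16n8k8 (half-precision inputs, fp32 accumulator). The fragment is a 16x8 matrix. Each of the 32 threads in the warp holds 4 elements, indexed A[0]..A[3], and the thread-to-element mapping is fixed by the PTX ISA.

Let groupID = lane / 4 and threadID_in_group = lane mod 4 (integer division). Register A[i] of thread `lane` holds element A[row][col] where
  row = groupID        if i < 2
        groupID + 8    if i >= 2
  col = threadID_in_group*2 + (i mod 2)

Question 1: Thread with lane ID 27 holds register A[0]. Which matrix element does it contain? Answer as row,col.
lane 27: gid=6 (27/4), tid=3 (27%4)
i=0: r=6+0=6, c=3*2+0=6

6,6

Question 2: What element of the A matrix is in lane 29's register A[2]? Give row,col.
15,2

L=29->g=29>>2=7, t=29&3=1
[2]->row 7+8=15  col 1·2+0=2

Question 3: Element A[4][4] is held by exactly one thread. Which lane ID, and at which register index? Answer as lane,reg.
r:4=>grp=4,rB=0  c:4=>tig=2,lo=0
L=4*4+2=18  i=0*2+0=0

18,0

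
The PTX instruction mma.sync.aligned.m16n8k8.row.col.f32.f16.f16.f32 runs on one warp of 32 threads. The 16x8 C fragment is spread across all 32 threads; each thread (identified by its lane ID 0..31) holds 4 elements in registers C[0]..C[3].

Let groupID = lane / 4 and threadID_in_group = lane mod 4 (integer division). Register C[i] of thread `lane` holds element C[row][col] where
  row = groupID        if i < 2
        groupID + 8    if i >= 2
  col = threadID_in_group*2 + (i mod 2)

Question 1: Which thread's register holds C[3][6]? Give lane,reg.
r:3=>grp=3,rB=0  c:6=>tig=3,lo=0
L=3*4+3=15  i=0*2+0=0

15,0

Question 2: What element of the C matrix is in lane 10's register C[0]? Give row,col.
lane 10: gr=2 (10/4), th=2 (10%4)
i=0: r=2+0=2, c=2*2+0=4

2,4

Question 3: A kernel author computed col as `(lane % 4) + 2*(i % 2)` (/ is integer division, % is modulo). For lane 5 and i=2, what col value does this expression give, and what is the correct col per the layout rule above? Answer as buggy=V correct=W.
buggy=1 correct=2

`(lane % 4) + 2*(i % 2)`[5,2]=>1
L=5=>grp=5>>2=1, tig=5&3=1
[2]=>row 1+8=9  col 1·2+0=2
col: 1 vs 2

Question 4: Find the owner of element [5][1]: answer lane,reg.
r=5→G=5,rhi=0  c=1→T=0,p=1
L=5*4+0=20  i=0*2+1=1

20,1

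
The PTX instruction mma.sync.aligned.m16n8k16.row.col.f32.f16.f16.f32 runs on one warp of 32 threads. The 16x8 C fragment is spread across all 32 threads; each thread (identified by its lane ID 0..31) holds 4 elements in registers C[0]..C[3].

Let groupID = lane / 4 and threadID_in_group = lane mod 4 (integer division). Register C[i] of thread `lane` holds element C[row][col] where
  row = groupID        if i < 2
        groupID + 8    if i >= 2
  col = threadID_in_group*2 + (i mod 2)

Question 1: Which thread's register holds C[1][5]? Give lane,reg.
r=1⇒gr=1,Rb=0  c=5⇒th=2,odd=1
L=1*4+2=6  i=0*2+1=1

6,1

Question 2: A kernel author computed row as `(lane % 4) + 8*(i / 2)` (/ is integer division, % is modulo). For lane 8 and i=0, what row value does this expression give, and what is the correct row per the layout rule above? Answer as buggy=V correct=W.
buggy=0 correct=2

`(lane % 4) + 8*(i / 2)`[8,0]->0
lane 8->8/4=2, 8 mod 4=0
i=0  r:2+0->2  c:2·0+0->0
row: 0 vs 2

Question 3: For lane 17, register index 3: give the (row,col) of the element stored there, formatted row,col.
lane 17: gid=4 (17/4), tid=1 (17%4)
i=3: r=4+8=12, c=1*2+1=3

12,3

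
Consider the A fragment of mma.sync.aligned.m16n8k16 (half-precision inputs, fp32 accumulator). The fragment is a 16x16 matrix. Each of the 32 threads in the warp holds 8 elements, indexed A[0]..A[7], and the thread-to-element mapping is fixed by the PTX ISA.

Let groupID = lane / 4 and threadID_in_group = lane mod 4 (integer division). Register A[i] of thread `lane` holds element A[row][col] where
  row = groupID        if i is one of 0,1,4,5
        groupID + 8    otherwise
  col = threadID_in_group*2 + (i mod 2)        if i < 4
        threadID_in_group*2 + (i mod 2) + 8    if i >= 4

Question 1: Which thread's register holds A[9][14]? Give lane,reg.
7,6

r=9→G=1,rhi=1  c=14→chi=1,T=3,p=0
L=1*4+3=7  i=1*4+1*2+0=6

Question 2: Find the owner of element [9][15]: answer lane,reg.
r=9⇒gr=1,Rb=1  c=15⇒Cb=1,th=3,odd=1
L=1*4+3=7  i=1*4+1*2+1=7

7,7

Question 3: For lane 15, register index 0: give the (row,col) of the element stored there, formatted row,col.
3,6

L=15→G=15>>2=3, T=15&3=3
[0]→row 3+0=3  col 3·2+0+0=6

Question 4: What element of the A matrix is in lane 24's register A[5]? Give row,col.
6,9

24: gr=6,th=0
[5] (6+0,0*2+1+8) = (6,9)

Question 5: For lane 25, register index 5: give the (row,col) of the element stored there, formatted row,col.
L=25->g=25>>2=6, t=25&3=1
[5]->row 6+0=6  col 1·2+1+8=11

6,11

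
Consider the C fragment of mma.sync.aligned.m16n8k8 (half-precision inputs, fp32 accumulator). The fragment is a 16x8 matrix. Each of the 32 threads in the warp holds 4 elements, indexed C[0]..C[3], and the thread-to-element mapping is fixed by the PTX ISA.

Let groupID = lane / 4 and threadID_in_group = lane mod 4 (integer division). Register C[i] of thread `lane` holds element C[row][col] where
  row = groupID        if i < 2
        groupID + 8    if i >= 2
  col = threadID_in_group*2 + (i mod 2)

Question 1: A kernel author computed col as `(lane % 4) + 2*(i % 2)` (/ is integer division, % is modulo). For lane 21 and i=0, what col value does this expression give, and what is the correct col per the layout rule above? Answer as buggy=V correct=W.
`(lane % 4) + 2*(i % 2)`[21,0]⇒1
L=21⇒gr=21>>2=5, th=21&3=1
[0]⇒row 5+0=5  col 1·2+0=2
col: 1 vs 2

buggy=1 correct=2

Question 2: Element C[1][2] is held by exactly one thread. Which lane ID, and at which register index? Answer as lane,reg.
r=1->g=1,rb=0  c=2->t=1,b0=0
L=1*4+1=5  i=0*2+0=0

5,0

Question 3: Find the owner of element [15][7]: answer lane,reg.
r=15->g=7,rb=1  c=7->t=3,b0=1
L=7*4+3=31  i=1*2+1=3

31,3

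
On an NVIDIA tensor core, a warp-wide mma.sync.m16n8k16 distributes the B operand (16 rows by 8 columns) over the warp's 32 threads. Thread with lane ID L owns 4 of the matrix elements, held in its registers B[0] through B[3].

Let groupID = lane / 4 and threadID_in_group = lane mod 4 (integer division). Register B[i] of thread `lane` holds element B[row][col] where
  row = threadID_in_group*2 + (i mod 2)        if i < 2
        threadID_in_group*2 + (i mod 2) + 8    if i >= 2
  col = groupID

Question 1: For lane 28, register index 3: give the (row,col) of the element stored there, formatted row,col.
lane 28=>28/4=7, 28 mod 4=0
i=3  r:2·0+1+8=>9  c:7

9,7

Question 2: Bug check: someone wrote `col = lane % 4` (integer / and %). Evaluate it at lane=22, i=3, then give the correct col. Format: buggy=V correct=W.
`lane % 4`[22,3]->2
L=22->gid=22>>2=5, tid=22&3=2
[3]->row 2·2+1+8=13  col gid=5
col: 2 vs 5

buggy=2 correct=5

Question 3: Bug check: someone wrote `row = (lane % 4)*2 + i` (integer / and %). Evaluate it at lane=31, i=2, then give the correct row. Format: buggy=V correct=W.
`(lane % 4)*2 + i`[31,2]->8
L=31->g=31>>2=7, t=31&3=3
[2]->row 3·2+0+8=14  col g=7
row: 8 vs 14

buggy=8 correct=14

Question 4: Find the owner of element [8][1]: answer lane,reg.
c=1→G=1  r=8→rhi=1,T=0,p=0
L=1*4+0=4  i=1*2+0=2

4,2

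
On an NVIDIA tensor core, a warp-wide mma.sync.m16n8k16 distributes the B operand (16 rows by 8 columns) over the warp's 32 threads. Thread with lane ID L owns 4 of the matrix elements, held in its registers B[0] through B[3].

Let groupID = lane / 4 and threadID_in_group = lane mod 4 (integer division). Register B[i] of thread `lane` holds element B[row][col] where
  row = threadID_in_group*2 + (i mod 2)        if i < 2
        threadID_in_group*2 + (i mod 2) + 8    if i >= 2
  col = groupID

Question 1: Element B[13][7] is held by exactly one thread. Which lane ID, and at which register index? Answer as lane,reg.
30,3

c:7=>grp=7  r:13=>rB=1,tig=2,lo=1
L=7*4+2=30  i=1*2+1=3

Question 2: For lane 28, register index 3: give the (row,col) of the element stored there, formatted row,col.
lane 28: gid=7 (28/4), tid=0 (28%4)
i=3: r=0*2+1+8=9, c=gid=7

9,7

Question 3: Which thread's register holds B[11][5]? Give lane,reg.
c=5→G=5  r=11→rhi=1,T=1,p=1
L=5*4+1=21  i=1*2+1=3

21,3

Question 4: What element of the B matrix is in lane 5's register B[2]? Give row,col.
lane 5⇒5/4=1, 5 mod 4=1
i=2  r:2·1+0+8⇒10  c:1

10,1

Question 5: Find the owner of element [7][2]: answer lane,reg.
11,1

c=2->g=2  r=7->rb=0,t=3,b0=1
L=2*4+3=11  i=0*2+1=1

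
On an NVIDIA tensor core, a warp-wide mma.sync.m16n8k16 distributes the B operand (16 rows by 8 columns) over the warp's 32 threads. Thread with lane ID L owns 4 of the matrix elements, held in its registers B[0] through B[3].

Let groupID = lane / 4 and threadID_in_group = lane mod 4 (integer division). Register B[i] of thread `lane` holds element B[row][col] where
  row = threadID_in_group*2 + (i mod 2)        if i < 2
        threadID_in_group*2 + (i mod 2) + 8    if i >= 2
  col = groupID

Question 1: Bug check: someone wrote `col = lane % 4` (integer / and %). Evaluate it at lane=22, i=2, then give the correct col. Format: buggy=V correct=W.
buggy=2 correct=5

`lane % 4`[22,2]->2
22: g=5,t=2
[2] (2*2+0+8,5) = (12,5)
col: 2 vs 5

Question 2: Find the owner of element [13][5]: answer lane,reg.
c:5=>grp=5  r:13=>rB=1,tig=2,lo=1
L=5*4+2=22  i=1*2+1=3

22,3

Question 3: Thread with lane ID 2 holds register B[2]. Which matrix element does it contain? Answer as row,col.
lane 2: g=0 (2/4), t=2 (2%4)
i=2: r=2*2+0+8=12, c=g=0

12,0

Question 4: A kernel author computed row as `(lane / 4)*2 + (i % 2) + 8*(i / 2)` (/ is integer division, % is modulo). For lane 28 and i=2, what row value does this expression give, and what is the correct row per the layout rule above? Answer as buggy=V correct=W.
`(lane / 4)*2 + (i % 2) + 8*(i / 2)`[28,2]→22
lane 28→28/4=7, 28 mod 4=0
i=2  r:2·0+0+8→8  c:7
row: 22 vs 8

buggy=22 correct=8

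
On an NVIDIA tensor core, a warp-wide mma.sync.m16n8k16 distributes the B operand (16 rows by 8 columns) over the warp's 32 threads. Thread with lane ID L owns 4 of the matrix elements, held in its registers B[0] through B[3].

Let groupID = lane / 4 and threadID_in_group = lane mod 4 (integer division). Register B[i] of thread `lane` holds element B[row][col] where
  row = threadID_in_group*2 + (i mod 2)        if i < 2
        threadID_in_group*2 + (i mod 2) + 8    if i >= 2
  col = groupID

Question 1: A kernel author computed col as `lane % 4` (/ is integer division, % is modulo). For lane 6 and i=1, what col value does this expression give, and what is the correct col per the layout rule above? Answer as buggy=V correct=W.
`lane % 4`[6,1]→2
lane 6→6/4=1, 6 mod 4=2
i=1  r:2·2+1+0→5  c:1
col: 2 vs 1

buggy=2 correct=1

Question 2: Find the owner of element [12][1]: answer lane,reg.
c=1→G=1  r=12→rhi=1,T=2,p=0
L=1*4+2=6  i=1*2+0=2

6,2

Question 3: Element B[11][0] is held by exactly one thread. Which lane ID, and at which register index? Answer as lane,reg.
1,3

c=0->g=0  r=11->rb=1,t=1,b0=1
L=0*4+1=1  i=1*2+1=3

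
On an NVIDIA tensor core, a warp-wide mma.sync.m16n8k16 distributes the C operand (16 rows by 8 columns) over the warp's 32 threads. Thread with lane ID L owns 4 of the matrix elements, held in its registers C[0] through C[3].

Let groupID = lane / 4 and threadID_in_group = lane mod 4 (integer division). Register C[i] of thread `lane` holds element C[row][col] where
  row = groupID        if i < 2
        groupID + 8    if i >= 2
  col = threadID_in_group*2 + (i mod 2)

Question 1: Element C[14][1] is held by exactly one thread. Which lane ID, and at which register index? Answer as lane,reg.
24,3

r=14⇒gr=6,Rb=1  c=1⇒th=0,odd=1
L=6*4+0=24  i=1*2+1=3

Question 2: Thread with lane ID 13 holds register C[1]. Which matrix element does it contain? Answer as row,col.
3,3

L=13->gid=13>>2=3, tid=13&3=1
[1]->row 3+0=3  col 1·2+1=3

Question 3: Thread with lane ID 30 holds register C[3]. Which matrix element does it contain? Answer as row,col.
15,5

lane 30: g=7 (30/4), t=2 (30%4)
i=3: r=7+8=15, c=2*2+1=5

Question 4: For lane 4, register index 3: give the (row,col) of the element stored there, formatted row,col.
lane 4: grp=1 (4/4), tig=0 (4%4)
i=3: r=1+8=9, c=0*2+1=1

9,1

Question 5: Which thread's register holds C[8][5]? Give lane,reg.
r:8=>grp=0,rB=1  c:5=>tig=2,lo=1
L=0*4+2=2  i=1*2+1=3

2,3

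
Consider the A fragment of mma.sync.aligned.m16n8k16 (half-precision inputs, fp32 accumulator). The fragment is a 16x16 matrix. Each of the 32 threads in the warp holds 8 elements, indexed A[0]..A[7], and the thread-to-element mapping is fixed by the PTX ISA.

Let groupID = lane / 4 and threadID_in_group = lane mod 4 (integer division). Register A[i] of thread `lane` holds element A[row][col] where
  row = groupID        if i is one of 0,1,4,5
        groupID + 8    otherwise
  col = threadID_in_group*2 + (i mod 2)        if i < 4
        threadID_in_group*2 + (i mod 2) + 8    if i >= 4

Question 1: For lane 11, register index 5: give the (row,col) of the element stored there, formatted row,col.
2,15

lane 11: gr=2 (11/4), th=3 (11%4)
i=5: r=2+0=2, c=3*2+1+8=15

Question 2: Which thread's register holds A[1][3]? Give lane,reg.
r=1⇒gr=1,Rb=0  c=3⇒Cb=0,th=1,odd=1
L=1*4+1=5  i=0*4+0*2+1=1

5,1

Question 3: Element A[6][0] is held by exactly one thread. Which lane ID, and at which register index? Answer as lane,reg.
r=6->g=6,rb=0  c=0->cb=0,t=0,b0=0
L=6*4+0=24  i=0*4+0*2+0=0

24,0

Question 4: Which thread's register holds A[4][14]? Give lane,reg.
r:4=>grp=4,rB=0  c:14=>cB=1,tig=3,lo=0
L=4*4+3=19  i=1*4+0*2+0=4

19,4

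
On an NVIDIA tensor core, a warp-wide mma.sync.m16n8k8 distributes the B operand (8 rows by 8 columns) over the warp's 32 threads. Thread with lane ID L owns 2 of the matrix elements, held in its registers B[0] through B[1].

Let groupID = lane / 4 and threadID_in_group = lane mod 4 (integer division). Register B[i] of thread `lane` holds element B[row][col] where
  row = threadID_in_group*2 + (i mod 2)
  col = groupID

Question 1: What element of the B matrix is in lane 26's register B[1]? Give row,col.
5,6

L=26⇒gr=26>>2=6, th=26&3=2
[1]⇒row 2·2+1=5  col gr=6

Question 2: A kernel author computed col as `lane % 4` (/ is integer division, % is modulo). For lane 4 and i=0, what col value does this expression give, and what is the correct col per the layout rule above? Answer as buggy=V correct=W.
buggy=0 correct=1

`lane % 4`[4,0]⇒0
L=4⇒gr=4>>2=1, th=4&3=0
[0]⇒row 0·2+0=0  col gr=1
col: 0 vs 1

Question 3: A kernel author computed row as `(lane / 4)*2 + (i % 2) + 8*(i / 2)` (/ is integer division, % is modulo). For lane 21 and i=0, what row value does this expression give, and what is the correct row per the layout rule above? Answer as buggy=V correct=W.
buggy=10 correct=2

`(lane / 4)*2 + (i % 2) + 8*(i / 2)`[21,0]->10
21: g=5,t=1
[0] (1*2+0,5) = (2,5)
row: 10 vs 2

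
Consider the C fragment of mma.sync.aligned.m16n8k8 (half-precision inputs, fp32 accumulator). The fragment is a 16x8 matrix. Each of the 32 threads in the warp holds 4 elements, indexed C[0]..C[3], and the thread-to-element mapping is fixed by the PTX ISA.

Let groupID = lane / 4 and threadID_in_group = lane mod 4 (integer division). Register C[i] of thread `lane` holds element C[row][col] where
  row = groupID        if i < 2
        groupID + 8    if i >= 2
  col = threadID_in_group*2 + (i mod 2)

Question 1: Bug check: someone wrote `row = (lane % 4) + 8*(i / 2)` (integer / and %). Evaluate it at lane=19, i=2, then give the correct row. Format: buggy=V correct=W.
`(lane % 4) + 8*(i / 2)`[19,2]→11
lane 19→19/4=4, 19 mod 4=3
i=2  r:4+8→12  c:2·3+0→6
row: 11 vs 12

buggy=11 correct=12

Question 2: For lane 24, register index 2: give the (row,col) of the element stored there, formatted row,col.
14,0

24: gid=6,tid=0
[2] (6+8,0*2+0) = (14,0)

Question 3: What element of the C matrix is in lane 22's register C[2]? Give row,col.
13,4

lane 22->22/4=5, 22 mod 4=2
i=2  r:5+8->13  c:2·2+0->4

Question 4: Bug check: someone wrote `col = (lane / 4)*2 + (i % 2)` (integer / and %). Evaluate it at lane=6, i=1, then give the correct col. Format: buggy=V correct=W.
`(lane / 4)*2 + (i % 2)`[6,1]->3
L=6->g=6>>2=1, t=6&3=2
[1]->row 1+0=1  col 2·2+1=5
col: 3 vs 5

buggy=3 correct=5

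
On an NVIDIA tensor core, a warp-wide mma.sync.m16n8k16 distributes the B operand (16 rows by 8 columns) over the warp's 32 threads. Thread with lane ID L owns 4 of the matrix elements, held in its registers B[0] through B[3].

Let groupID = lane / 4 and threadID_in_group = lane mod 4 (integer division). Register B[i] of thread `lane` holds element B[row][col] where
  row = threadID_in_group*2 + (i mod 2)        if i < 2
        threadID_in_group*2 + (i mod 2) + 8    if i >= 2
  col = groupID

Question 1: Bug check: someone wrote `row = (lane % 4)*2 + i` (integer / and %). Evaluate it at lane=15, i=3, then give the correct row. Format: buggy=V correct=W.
`(lane % 4)*2 + i`[15,3]→9
L=15→G=15>>2=3, T=15&3=3
[3]→row 3·2+1+8=15  col G=3
row: 9 vs 15

buggy=9 correct=15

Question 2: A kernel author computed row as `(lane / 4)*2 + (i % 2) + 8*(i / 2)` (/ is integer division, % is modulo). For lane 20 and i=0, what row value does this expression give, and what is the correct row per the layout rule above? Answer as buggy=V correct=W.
`(lane / 4)*2 + (i % 2) + 8*(i / 2)`[20,0]→10
lane 20: G=5 (20/4), T=0 (20%4)
i=0: r=0*2+0+0=0, c=G=5
row: 10 vs 0

buggy=10 correct=0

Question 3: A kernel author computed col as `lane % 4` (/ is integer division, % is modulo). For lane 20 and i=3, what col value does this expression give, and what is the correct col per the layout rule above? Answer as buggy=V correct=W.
buggy=0 correct=5

`lane % 4`[20,3]⇒0
20: gr=5,th=0
[3] (0*2+1+8,5) = (9,5)
col: 0 vs 5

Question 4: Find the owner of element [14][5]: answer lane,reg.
c:5=>grp=5  r:14=>rB=1,tig=3,lo=0
L=5*4+3=23  i=1*2+0=2

23,2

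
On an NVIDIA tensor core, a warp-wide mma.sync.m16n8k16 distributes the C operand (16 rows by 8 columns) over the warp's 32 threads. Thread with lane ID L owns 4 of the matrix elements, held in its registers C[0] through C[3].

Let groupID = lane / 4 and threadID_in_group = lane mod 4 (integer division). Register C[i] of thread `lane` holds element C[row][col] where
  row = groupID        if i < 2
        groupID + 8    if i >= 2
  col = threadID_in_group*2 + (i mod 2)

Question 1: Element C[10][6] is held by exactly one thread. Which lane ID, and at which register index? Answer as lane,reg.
r=10->g=2,rb=1  c=6->t=3,b0=0
L=2*4+3=11  i=1*2+0=2

11,2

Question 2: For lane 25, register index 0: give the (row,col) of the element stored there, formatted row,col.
6,2

25: gid=6,tid=1
[0] (6+0,1*2+0) = (6,2)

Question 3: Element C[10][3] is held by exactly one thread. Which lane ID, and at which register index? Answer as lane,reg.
r=10→G=2,rhi=1  c=3→T=1,p=1
L=2*4+1=9  i=1*2+1=3

9,3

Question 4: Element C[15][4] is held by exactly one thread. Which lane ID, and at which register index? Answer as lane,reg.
30,2

r=15->g=7,rb=1  c=4->t=2,b0=0
L=7*4+2=30  i=1*2+0=2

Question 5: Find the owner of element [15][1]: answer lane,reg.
r=15⇒gr=7,Rb=1  c=1⇒th=0,odd=1
L=7*4+0=28  i=1*2+1=3

28,3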